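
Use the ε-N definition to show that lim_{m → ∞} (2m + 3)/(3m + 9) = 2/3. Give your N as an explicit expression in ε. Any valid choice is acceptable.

N = 1/ε

Let ε > 0 be given. For m ≥ 1, |(2m + 3)/(3m + 9) − (2/3)| = |-9|/(3(3m + 9)) = 9/(3(3m + 9)).
Since 3m + 9 ≥ 3m for m ≥ 1, this is ≤ 9/(3·3m) = 1/m.
So |(2m + 3)/(3m + 9) − (2/3)| < ε whenever m > 1/ε.
Take N = 1/ε. If m > N then |(2m + 3)/(3m + 9) − (2/3)| ≤ 1/m < ε.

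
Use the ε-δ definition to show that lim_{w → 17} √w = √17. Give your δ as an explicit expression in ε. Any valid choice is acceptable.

Let ε > 0 be given. We want δ > 0 such that 0 < |w − 17| < δ implies |√w − √17| < ε.
Multiplying by the conjugate, |√w − √17| = |w − 17|/(√w + √17).
Restrict δ ≤ 17 so that |w − 17| < 17 forces w > 0, and then √w + √17 > √17.
Hence |√w − √17| < |w − 17|/√17, which is < ε once |w − 17| < √17·ε.
Take δ = min(17, √17·ε). If 0 < |w − 17| < δ then w > 0 and |√w − √17| < |w − 17|/√17 < ε.

δ = min(17, √17·ε)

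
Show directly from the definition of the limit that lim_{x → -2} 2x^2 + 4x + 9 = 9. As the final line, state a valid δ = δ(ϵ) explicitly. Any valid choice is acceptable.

Fix ϵ > 0. We want δ > 0 such that 0 < |x + 2| < δ implies |(2x^2 + 4x + 9) − 9| < ϵ.
(2x^2 + 4x + 9) − 9 = 2x^2 + 4x = (x + 2)(2x).
So |(2x^2 + 4x + 9) − 9| = |x + 2|·|2x|.
Require δ ≤ 2. Then |x + 2| < 2 gives |x| < 4, and by the triangle inequality |2x| ≤ 2·4 = 8.
Hence |(2x^2 + 4x + 9) − 9| ≤ 8|x + 2| < ϵ provided |x + 2| < ϵ/8.
Choosing δ = min(2, ϵ/8) ensures both conditions, hence |(2x^2 + 4x + 9) − 9| < ϵ.

δ = min(2, ϵ/8)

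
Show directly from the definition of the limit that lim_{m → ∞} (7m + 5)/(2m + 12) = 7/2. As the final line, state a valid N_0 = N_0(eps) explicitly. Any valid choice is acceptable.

N_0 = (37/2)/eps

Let eps > 0 be given. For m ≥ 1, |(7m + 5)/(2m + 12) − (7/2)| = |-74|/(2(2m + 12)) = 74/(2(2m + 12)).
Since 2m + 12 ≥ 2m for m ≥ 1, this is ≤ 74/(2·2m) = (37/2)/m.
So |(7m + 5)/(2m + 12) − (7/2)| < eps whenever m > (37/2)/eps.
Take N_0 = (37/2)/eps. If m > N_0 then |(7m + 5)/(2m + 12) − (7/2)| ≤ (37/2)/m < eps.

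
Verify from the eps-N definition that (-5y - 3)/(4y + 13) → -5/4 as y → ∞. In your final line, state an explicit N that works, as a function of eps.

N = (53/16)/eps

Let eps > 0 be given. We seek N > 0 such that y > N implies |(-5y - 3)/(4y + 13) + 5/4| < eps.
(-5y - 3)/(4y + 13) + 5/4 = (4(-5y - 3) − (-5)(4y + 13)) / (4(4y + 13)) = 53/(4(4y + 13)).
For y > 0 we have 4y + 13 > 4y, so |(-5y - 3)/(4y + 13) + 5/4| = 53/(4(4y + 13)) < 53/(4·4y) = (53/16)/y.
Thus |(-5y - 3)/(4y + 13) + 5/4| < eps whenever y > (53/16)/eps.
Take N = (53/16)/eps. If y > N then |(-5y - 3)/(4y + 13) + 5/4| < (53/16)/y < eps.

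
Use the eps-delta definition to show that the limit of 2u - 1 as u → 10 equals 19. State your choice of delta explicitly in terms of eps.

delta = eps/2

Let eps > 0 be given. We need delta > 0 so that 0 < |u − 10| < delta implies |(2u - 1) − 19| < eps.
Since (2u - 1) − 19 = 2(u − 10), we have |(2u - 1) − 19| = 2|u − 10|.
So 2|u − 10| < eps exactly when |u − 10| < eps/2.
Choosing delta = eps/2 gives |(2u - 1) − 19| = 2|u − 10| < eps whenever |u − 10| < delta.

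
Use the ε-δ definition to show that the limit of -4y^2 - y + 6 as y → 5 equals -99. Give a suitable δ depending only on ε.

δ = min(2, ε/49)

Let ε > 0. We want δ > 0 such that 0 < |y − 5| < δ implies |(-4y^2 - y + 6) + 99| < ε.
(-4y^2 - y + 6) + 99 = -4y^2 - y + 105 = (y − 5)(-4y - 21).
So |(-4y^2 - y + 6) + 99| = |y − 5|·|-4y - 21|.
Require δ ≤ 2. Then |y − 5| < 2 gives |y| < 7, and by the triangle inequality |-4y - 21| ≤ 4·7 + 21 = 49.
Hence |(-4y^2 - y + 6) + 99| ≤ 49|y − 5| < ε provided |y − 5| < ε/49.
Choosing δ = min(2, ε/49) ensures both conditions, hence |(-4y^2 - y + 6) + 99| < ε.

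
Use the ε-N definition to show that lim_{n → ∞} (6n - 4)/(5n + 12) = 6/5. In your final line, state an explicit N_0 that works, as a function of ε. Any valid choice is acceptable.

N_0 = (92/25)/ε

Let ε > 0 be given. For n ≥ 1, |(6n - 4)/(5n + 12) − (6/5)| = |-92|/(5(5n + 12)) = 92/(5(5n + 12)).
Since 5n + 12 ≥ 5n for n ≥ 1, this is ≤ 92/(5·5n) = (92/25)/n.
So |(6n - 4)/(5n + 12) − (6/5)| < ε whenever n > (92/25)/ε.
Take N_0 = (92/25)/ε. If n > N_0 then |(6n - 4)/(5n + 12) − (6/5)| ≤ (92/25)/n < ε.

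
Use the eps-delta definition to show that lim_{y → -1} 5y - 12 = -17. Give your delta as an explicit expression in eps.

delta = eps/5

Let eps > 0 be given. We need delta > 0 so that 0 < |y + 1| < delta implies |(5y - 12) + 17| < eps.
Since (5y - 12) + 17 = 5(y + 1), we have |(5y - 12) + 17| = 5|y + 1|.
Thus it suffices that |y + 1| < eps/5.
Take delta = eps/5. If 0 < |y + 1| < delta then |(5y - 12) + 17| = 5|y + 1| < 5·(eps/5) = eps.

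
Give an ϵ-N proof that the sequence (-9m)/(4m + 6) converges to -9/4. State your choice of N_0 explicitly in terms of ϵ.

Suppose ϵ > 0. For m ≥ 1, |(-9m)/(4m + 6) + 9/4| = |54|/(4(4m + 6)) = 54/(4(4m + 6)).
Since 4m + 6 ≥ 4m for m ≥ 1, this is ≤ 54/(4·4m) = (27/8)/m.
So |(-9m)/(4m + 6) + 9/4| < ϵ whenever m > (27/8)/ϵ.
Take N_0 = (27/8)/ϵ. If m > N_0 then |(-9m)/(4m + 6) + 9/4| ≤ (27/8)/m < ϵ.

N_0 = (27/8)/ϵ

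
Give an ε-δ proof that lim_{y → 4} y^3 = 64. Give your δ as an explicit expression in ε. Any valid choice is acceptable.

δ = min(2, ε/76)

Let ε > 0 be given. We seek δ > 0 with 0 < |y − 4| < δ ⇒ |y^3 − 64| < ε.
Factor: y^3 − 64 = (y − 4)(y^2 + 4y + 16), so |y^3 − 64| = |y − 4|·|y^2 + 4y + 16|.
Restrict δ ≤ 2. Then |y − 4| < 2 gives |y| < 6, so by the triangle inequality |y^2 + 4y + 16| ≤ 6^2 + 4·6 + 16 = 76.
Hence |y^3 − 64| ≤ 76|y − 4|, which is < ε once |y − 4| < ε/76.
Take δ = min(2, ε/76). If 0 < |y − 4| < δ then both bounds hold and |y^3 − 64| ≤ 76|y − 4| < 76·(ε/76) = ε.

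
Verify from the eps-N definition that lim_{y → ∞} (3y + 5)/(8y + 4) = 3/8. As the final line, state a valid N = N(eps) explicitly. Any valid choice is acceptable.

Let eps > 0. We seek N > 0 such that y > N implies |(3y + 5)/(8y + 4) − (3/8)| < eps.
(3y + 5)/(8y + 4) − (3/8) = (8(3y + 5) − 3(8y + 4)) / (8(8y + 4)) = 28/(8(8y + 4)).
For y > 0 we have 8y + 4 > 8y, so |(3y + 5)/(8y + 4) − (3/8)| = 28/(8(8y + 4)) < 28/(8·8y) = (7/16)/y.
Thus |(3y + 5)/(8y + 4) − (3/8)| < eps whenever y > (7/16)/eps.
Take N = (7/16)/eps. If y > N then |(3y + 5)/(8y + 4) − (3/8)| < (7/16)/y < eps.

N = (7/16)/eps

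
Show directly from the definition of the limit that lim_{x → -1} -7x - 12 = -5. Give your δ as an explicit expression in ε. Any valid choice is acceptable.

δ = ε/7

Fix ε > 0. We need δ > 0 so that 0 < |x + 1| < δ implies |(-7x - 12) + 5| < ε.
|(-7x - 12) + 5| = |-7x - 7| = 7|x + 1|.
Thus it suffices that |x + 1| < ε/7.
Choosing δ = ε/7 gives |(-7x - 12) + 5| = 7|x + 1| < ε whenever |x + 1| < δ.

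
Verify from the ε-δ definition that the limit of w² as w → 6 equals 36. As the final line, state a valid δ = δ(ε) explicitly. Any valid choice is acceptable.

Suppose ε > 0. We seek δ > 0 with 0 < |w − 6| < δ ⇒ |w² − 36| < ε.
Factor: w² − 36 = (w − 6)(w + 6), so |w² − 36| = |w − 6|·|w + 6|.
Impose δ ≤ 1 so that |w| < 7; then |w + 6| ≤ 13.
Hence |w² − 36| ≤ 13|w − 6|, which is < ε once |w − 6| < ε/13.
Take δ = min(1, ε/13). If 0 < |w − 6| < δ then both bounds hold and |w² − 36| ≤ 13|w − 6| < 13·(ε/13) = ε.

δ = min(1, ε/13)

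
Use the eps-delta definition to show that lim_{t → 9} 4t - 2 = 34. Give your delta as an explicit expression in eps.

Suppose eps > 0. We need delta > 0 so that 0 < |t − 9| < delta implies |(4t - 2) − 34| < eps.
Since (4t - 2) − 34 = 4(t − 9), we have |(4t - 2) − 34| = 4|t − 9|.
Thus it suffices that |t − 9| < eps/4.
Take delta = eps/4. If 0 < |t − 9| < delta then |(4t - 2) − 34| = 4|t − 9| < 4·(eps/4) = eps.

delta = eps/4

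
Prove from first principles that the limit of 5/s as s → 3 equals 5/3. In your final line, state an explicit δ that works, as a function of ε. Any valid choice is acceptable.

δ = min(3/2, (9/10)ε)

Fix ε > 0. We seek δ > 0 such that 0 < |s − 3| < δ implies |5/s − (5/3)| < ε.
|5/s − (5/3)| = 5·|3 − s|/(3·|s|) = 5|s − 3|/(3|s|).
Restrict δ ≤ 3/2. Then |s − 3| < 3/2 gives |s| > 3/2, so 3|s| > 9/2.
Then |5/s − (5/3)| < 5|s − 3|/(9/2), which is < ε when |s − 3| < (9/10)ε.
Take δ = min(3/2, (9/10)ε). Then 0 < |s − 3| < δ gives both |s − 3| < 3/2 and |s − 3| < (9/10)ε, so |5/s − (5/3)| < ε.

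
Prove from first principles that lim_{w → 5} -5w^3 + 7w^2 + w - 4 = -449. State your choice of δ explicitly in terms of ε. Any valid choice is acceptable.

δ = min(1, ε/377)

Let ε > 0 be given. We want δ > 0 such that 0 < |w − 5| < δ implies |(-5w^3 + 7w^2 + w - 4) + 449| < ε.
(-5w^3 + 7w^2 + w - 4) + 449 = -5w^3 + 7w^2 + w + 445 = (w − 5)(-5w^2 - 18w - 89).
So |(-5w^3 + 7w^2 + w - 4) + 449| = |w − 5|·|-5w^2 - 18w - 89|.
Assume first that |w − 5| < 1, so |w| < 6. Then |-5w^2 - 18w - 89| ≤ 5·6^2 + 18·6 + 89 = 377.
Hence |(-5w^3 + 7w^2 + w - 4) + 449| ≤ 377|w − 5| < ε provided |w − 5| < ε/377.
Take δ = min(1, ε/377). Then 0 < |w − 5| < δ gives both |w − 5| < 1 and |w − 5| < ε/377, so |(-5w^3 + 7w^2 + w - 4) + 449| < ε.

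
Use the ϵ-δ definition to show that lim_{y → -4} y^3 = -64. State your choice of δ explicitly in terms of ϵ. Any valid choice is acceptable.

δ = min(1, ϵ/61)

Let ϵ > 0. We seek δ > 0 with 0 < |y + 4| < δ ⇒ |y^3 + 64| < ϵ.
Factor: y^3 + 64 = (y + 4)(y^2 - 4y + 16), so |y^3 + 64| = |y + 4|·|y^2 - 4y + 16|.
Restrict δ ≤ 1. Then |y + 4| < 1 gives |y| < 5, so by the triangle inequality |y^2 - 4y + 16| ≤ 5^2 + 4·5 + 16 = 61.
Hence |y^3 + 64| ≤ 61|y + 4|, which is < ϵ once |y + 4| < ϵ/61.
Take δ = min(1, ϵ/61). If 0 < |y + 4| < δ then both bounds hold and |y^3 + 64| ≤ 61|y + 4| < 61·(ϵ/61) = ϵ.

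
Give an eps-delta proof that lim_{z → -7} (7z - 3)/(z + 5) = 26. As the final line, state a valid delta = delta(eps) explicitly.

Let eps > 0. We want delta > 0 with 0 < |z + 7| < delta ⇒ |(7z - 3)/(z + 5) − 26| < eps.
Combining over a common denominator, (7z - 3)/(z + 5) − 26 = [(7z - 3)·(-2) − (-52)·(z + 5)] / [(-2)·(z + 5)] = 38(z + 7) / ((-2)(z + 5)).
So |(7z - 3)/(z + 5) − 26| = 38|z + 7| / (2·|z + 5|).
Restrict delta ≤ 1. Then |z + 7| < 1 gives |z + 5| = |(z + 7) + (-2)| ≥ 2 − 1 = 1.
Hence |(7z - 3)/(z + 5) − 26| < 38|z + 7|/(2·1) = 19|z + 7|, which is < eps once |z + 7| < (1/19)eps.
Take delta = min(1, (1/19)eps). Then 0 < |z + 7| < delta forces both bounds, so |(7z - 3)/(z + 5) − 26| < eps.

delta = min(1, (1/19)eps)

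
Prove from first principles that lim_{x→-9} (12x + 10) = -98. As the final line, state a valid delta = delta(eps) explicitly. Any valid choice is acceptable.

Fix eps > 0. We need delta > 0 so that 0 < |x + 9| < delta implies |(12x + 10) + 98| < eps.
Since (12x + 10) + 98 = 12(x + 9), we have |(12x + 10) + 98| = 12|x + 9|.
So 12|x + 9| < eps exactly when |x + 9| < eps/12.
Choosing delta = eps/12 gives |(12x + 10) + 98| = 12|x + 9| < eps whenever |x + 9| < delta.

delta = eps/12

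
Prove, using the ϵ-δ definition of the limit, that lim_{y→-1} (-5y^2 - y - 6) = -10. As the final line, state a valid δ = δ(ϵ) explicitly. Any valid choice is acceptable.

δ = min(1, ϵ/14)

Let ϵ > 0. We want δ > 0 such that 0 < |y + 1| < δ implies |(-5y^2 - y - 6) + 10| < ϵ.
(-5y^2 - y - 6) + 10 = -5y^2 - y + 4 = (y + 1)(-5y + 4).
So |(-5y^2 - y - 6) + 10| = |y + 1|·|-5y + 4|.
Require δ ≤ 1. Then |y + 1| < 1 gives |y| < 2, and by the triangle inequality |-5y + 4| ≤ 5·2 + 4 = 14.
Hence |(-5y^2 - y - 6) + 10| ≤ 14|y + 1| < ϵ provided |y + 1| < ϵ/14.
Choosing δ = min(1, ϵ/14) ensures both conditions, hence |(-5y^2 - y - 6) + 10| < ϵ.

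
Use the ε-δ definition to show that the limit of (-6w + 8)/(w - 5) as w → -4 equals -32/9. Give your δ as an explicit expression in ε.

Fix ε > 0. We want δ > 0 with 0 < |w + 4| < δ ⇒ |(-6w + 8)/(w - 5) + 32/9| < ε.
Combining over a common denominator, (-6w + 8)/(w - 5) + 32/9 = [(-6w + 8)·(-9) − 32·(w - 5)] / [(-9)·(w - 5)] = 22(w + 4) / ((-9)(w - 5)).
So |(-6w + 8)/(w - 5) + 32/9| = 22|w + 4| / (9·|w − 5|).
Require δ ≤ 9/2, so |w − 5| ≥ |-9| − |w + 4| > 9 − 9/2 = 9/2.
Hence |(-6w + 8)/(w - 5) + 32/9| < 22|w + 4|/(9·(9/2)) = (44/81)|w + 4|, which is < ε once |w + 4| < (81/44)ε.
Take δ = min(9/2, (81/44)ε). Then 0 < |w + 4| < δ forces both bounds, so |(-6w + 8)/(w - 5) + 32/9| < ε.

δ = min(9/2, (81/44)ε)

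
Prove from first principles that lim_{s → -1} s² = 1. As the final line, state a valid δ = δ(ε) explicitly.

Fix ε > 0. We seek δ > 0 with 0 < |s + 1| < δ ⇒ |s² − 1| < ε.
Factor: s² − 1 = (s + 1)(s - 1), so |s² − 1| = |s + 1|·|s - 1|.
Restrict δ ≤ 2. Then |s + 1| < 2 gives |s| < 3, so by the triangle inequality |s - 1| ≤ 3 + 1 = 4.
Hence |s² − 1| ≤ 4|s + 1|, which is < ε once |s + 1| < ε/4.
Take δ = min(2, ε/4). If 0 < |s + 1| < δ then both bounds hold and |s² − 1| ≤ 4|s + 1| < 4·(ε/4) = ε.

δ = min(2, ε/4)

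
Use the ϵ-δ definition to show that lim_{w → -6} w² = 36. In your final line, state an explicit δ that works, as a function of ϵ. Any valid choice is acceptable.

Fix ϵ > 0. We seek δ > 0 with 0 < |w + 6| < δ ⇒ |w² − 36| < ϵ.
Factor: w² − 36 = (w + 6)(w - 6), so |w² − 36| = |w + 6|·|w - 6|.
Restrict δ ≤ 1. Then |w + 6| < 1 gives |w| < 7, so by the triangle inequality |w - 6| ≤ 7 + 6 = 13.
Hence |w² − 36| ≤ 13|w + 6|, which is < ϵ once |w + 6| < ϵ/13.
Take δ = min(1, ϵ/13). If 0 < |w + 6| < δ then both bounds hold and |w² − 36| ≤ 13|w + 6| < 13·(ϵ/13) = ϵ.

δ = min(1, ϵ/13)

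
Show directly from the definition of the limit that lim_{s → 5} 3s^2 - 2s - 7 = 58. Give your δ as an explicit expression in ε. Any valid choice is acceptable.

Let ε > 0. We want δ > 0 such that 0 < |s − 5| < δ implies |(3s^2 - 2s - 7) − 58| < ε.
(3s^2 - 2s - 7) − 58 = 3s^2 - 2s - 65 = (s − 5)(3s + 13).
So |(3s^2 - 2s - 7) − 58| = |s − 5|·|3s + 13|.
Assume first that |s − 5| < 1, so |s| < 6. Then |3s + 13| ≤ 3·6 + 13 = 31.
Hence |(3s^2 - 2s - 7) − 58| ≤ 31|s − 5| < ε provided |s − 5| < ε/31.
Choosing δ = min(1, ε/31) ensures both conditions, hence |(3s^2 - 2s - 7) − 58| < ε.

δ = min(1, ε/31)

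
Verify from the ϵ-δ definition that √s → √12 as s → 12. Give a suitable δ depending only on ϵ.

Suppose ϵ > 0. We want δ > 0 such that 0 < |s − 12| < δ implies |√s − √12| < ϵ.
Multiplying by the conjugate, |√s − √12| = |s − 12|/(√s + √12).
Restrict δ ≤ 12 so that |s − 12| < 12 forces s > 0, and then √s + √12 > √12.
Hence |√s − √12| < |s − 12|/√12, which is < ϵ once |s − 12| < √12·ϵ.
Take δ = min(12, √12·ϵ). If 0 < |s − 12| < δ then s > 0 and |√s − √12| < |s − 12|/√12 < ϵ.

δ = min(12, √12·ϵ)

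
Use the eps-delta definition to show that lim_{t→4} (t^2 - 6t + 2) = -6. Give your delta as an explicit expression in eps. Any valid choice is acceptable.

delta = min(2, eps/8)

Let eps > 0 be given. We want delta > 0 such that 0 < |t − 4| < delta implies |(t^2 - 6t + 2) + 6| < eps.
(t^2 - 6t + 2) + 6 = t^2 - 6t + 8 = (t − 4)(t - 2).
So |(t^2 - 6t + 2) + 6| = |t − 4|·|t - 2|.
Require delta ≤ 2. Then |t − 4| < 2 gives |t| < 6, and by the triangle inequality |t - 2| ≤ 6 + 2 = 8.
Hence |(t^2 - 6t + 2) + 6| ≤ 8|t − 4| < eps provided |t − 4| < eps/8.
Choosing delta = min(2, eps/8) ensures both conditions, hence |(t^2 - 6t + 2) + 6| < eps.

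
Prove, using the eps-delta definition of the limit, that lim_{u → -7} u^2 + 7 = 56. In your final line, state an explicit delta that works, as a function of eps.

Let eps > 0 be given. We want delta > 0 such that 0 < |u + 7| < delta implies |(u^2 + 7) − 56| < eps.
(u^2 + 7) − 56 = u^2 - 49 = (u + 7)(u - 7).
So |(u^2 + 7) − 56| = |u + 7|·|u - 7|.
Assume first that |u + 7| < 2, so |u| < 9. Then |u - 7| ≤ 9 + 7 = 16.
Hence |(u^2 + 7) − 56| ≤ 16|u + 7| < eps provided |u + 7| < eps/16.
Choosing delta = min(2, eps/16) ensures both conditions, hence |(u^2 + 7) − 56| < eps.

delta = min(2, eps/16)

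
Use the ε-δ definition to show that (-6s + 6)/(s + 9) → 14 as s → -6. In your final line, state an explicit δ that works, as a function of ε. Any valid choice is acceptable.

Fix ε > 0. We want δ > 0 with 0 < |s + 6| < δ ⇒ |(-6s + 6)/(s + 9) − 14| < ε.
Combining over a common denominator, (-6s + 6)/(s + 9) − 14 = [(-6s + 6)·3 − 42·(s + 9)] / [3·(s + 9)] = -60(s + 6) / (3(s + 9)).
So |(-6s + 6)/(s + 9) − 14| = 60|s + 6| / (3·|s + 9|).
Require δ ≤ 3/2, so |s + 9| ≥ |3| − |s + 6| > 3 − 3/2 = 3/2.
Hence |(-6s + 6)/(s + 9) − 14| < 60|s + 6|/(3·(3/2)) = (40/3)|s + 6|, which is < ε once |s + 6| < (3/40)ε.
Take δ = min(3/2, (3/40)ε). Then 0 < |s + 6| < δ forces both bounds, so |(-6s + 6)/(s + 9) − 14| < ε.

δ = min(3/2, (3/40)ε)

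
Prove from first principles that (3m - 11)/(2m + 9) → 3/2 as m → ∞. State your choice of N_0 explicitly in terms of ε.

N_0 = (49/4)/ε

Let ε > 0 be given. For m ≥ 1, |(3m - 11)/(2m + 9) − (3/2)| = |-49|/(2(2m + 9)) = 49/(2(2m + 9)).
Since 2m + 9 ≥ 2m for m ≥ 1, this is ≤ 49/(2·2m) = (49/4)/m.
So |(3m - 11)/(2m + 9) − (3/2)| < ε whenever m > (49/4)/ε.
Take N_0 = (49/4)/ε. If m > N_0 then |(3m - 11)/(2m + 9) − (3/2)| ≤ (49/4)/m < ε.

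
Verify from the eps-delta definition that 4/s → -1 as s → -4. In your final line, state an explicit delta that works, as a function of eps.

Suppose eps > 0. We seek delta > 0 such that 0 < |s + 4| < delta implies |4/s + 1| < eps.
|4/s + 1| = 4·|-4 − s|/(4·|s|) = 4|s + 4|/(4|s|).
Restrict delta ≤ 2. Then |s + 4| < 2 gives |s| > 2, so 4|s| > 8.
Then |4/s + 1| < 4|s + 4|/8, which is < eps when |s + 4| < 2eps.
Take delta = min(2, 2eps). Then 0 < |s + 4| < delta gives both |s + 4| < 2 and |s + 4| < 2eps, so |4/s + 1| < eps.

delta = min(2, 2eps)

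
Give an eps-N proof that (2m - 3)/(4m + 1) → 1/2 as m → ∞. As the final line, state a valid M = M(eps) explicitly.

M = (7/8)/eps

Suppose eps > 0. For m ≥ 1, |(2m - 3)/(4m + 1) − (1/2)| = |-14|/(4(4m + 1)) = 14/(4(4m + 1)).
Since 4m + 1 ≥ 4m for m ≥ 1, this is ≤ 14/(4·4m) = (7/8)/m.
So |(2m - 3)/(4m + 1) − (1/2)| < eps whenever m > (7/8)/eps.
Take M = (7/8)/eps. If m > M then |(2m - 3)/(4m + 1) − (1/2)| ≤ (7/8)/m < eps.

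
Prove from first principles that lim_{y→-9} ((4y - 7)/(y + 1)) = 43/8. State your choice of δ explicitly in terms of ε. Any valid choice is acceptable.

δ = min(4, (32/11)ε)

Suppose ε > 0. We want δ > 0 with 0 < |y + 9| < δ ⇒ |(4y - 7)/(y + 1) − (43/8)| < ε.
Combining over a common denominator, (4y - 7)/(y + 1) − (43/8) = [(4y - 7)·(-8) − (-43)·(y + 1)] / [(-8)·(y + 1)] = 11(y + 9) / ((-8)(y + 1)).
So |(4y - 7)/(y + 1) − (43/8)| = 11|y + 9| / (8·|y + 1|).
Restrict δ ≤ 4. Then |y + 9| < 4 gives |y + 1| = |(y + 9) + (-8)| ≥ 8 − 4 = 4.
Hence |(4y - 7)/(y + 1) − (43/8)| < 11|y + 9|/(8·4) = (11/32)|y + 9|, which is < ε once |y + 9| < (32/11)ε.
Take δ = min(4, (32/11)ε). Then 0 < |y + 9| < δ forces both bounds, so |(4y - 7)/(y + 1) − (43/8)| < ε.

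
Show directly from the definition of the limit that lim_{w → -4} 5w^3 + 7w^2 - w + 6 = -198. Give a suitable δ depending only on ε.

Let ε > 0. We want δ > 0 such that 0 < |w + 4| < δ implies |(5w^3 + 7w^2 - w + 6) + 198| < ε.
(5w^3 + 7w^2 - w + 6) + 198 = 5w^3 + 7w^2 - w + 204 = (w + 4)(5w^2 - 13w + 51).
So |(5w^3 + 7w^2 - w + 6) + 198| = |w + 4|·|5w^2 - 13w + 51|.
Require δ ≤ 1. Then |w + 4| < 1 gives |w| < 5, and by the triangle inequality |5w^2 - 13w + 51| ≤ 5·5^2 + 13·5 + 51 = 241.
Hence |(5w^3 + 7w^2 - w + 6) + 198| ≤ 241|w + 4| < ε provided |w + 4| < ε/241.
Take δ = min(1, ε/241). Then 0 < |w + 4| < δ gives both |w + 4| < 1 and |w + 4| < ε/241, so |(5w^3 + 7w^2 - w + 6) + 198| < ε.

δ = min(1, ε/241)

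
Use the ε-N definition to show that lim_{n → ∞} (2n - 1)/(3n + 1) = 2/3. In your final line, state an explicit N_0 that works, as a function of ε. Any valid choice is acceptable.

Fix ε > 0. For n ≥ 1, |(2n - 1)/(3n + 1) − (2/3)| = |-5|/(3(3n + 1)) = 5/(3(3n + 1)).
Since 3n + 1 ≥ 3n for n ≥ 1, this is ≤ 5/(3·3n) = (5/9)/n.
So |(2n - 1)/(3n + 1) − (2/3)| < ε whenever n > (5/9)/ε.
Take N_0 = (5/9)/ε. If n > N_0 then |(2n - 1)/(3n + 1) − (2/3)| ≤ (5/9)/n < ε.

N_0 = (5/9)/ε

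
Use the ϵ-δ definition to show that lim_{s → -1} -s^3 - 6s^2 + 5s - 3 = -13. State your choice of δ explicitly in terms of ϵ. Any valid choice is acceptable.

δ = min(1, ϵ/24)

Let ϵ > 0. We want δ > 0 such that 0 < |s + 1| < δ implies |(-s^3 - 6s^2 + 5s - 3) + 13| < ϵ.
(-s^3 - 6s^2 + 5s - 3) + 13 = -s^3 - 6s^2 + 5s + 10 = (s + 1)(-s^2 - 5s + 10).
So |(-s^3 - 6s^2 + 5s - 3) + 13| = |s + 1|·|-s^2 - 5s + 10|.
Assume first that |s + 1| < 1, so |s| < 2. Then |-s^2 - 5s + 10| ≤ 2^2 + 5·2 + 10 = 24.
Hence |(-s^3 - 6s^2 + 5s - 3) + 13| ≤ 24|s + 1| < ϵ provided |s + 1| < ϵ/24.
Choosing δ = min(1, ϵ/24) ensures both conditions, hence |(-s^3 - 6s^2 + 5s - 3) + 13| < ϵ.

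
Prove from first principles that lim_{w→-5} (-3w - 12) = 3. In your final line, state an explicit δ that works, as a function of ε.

δ = ε/3

Let ε > 0 be given. We need δ > 0 so that 0 < |w + 5| < δ implies |(-3w - 12) − 3| < ε.
|(-3w - 12) − 3| = |-3w - 15| = 3|w + 5|.
So 3|w + 5| < ε exactly when |w + 5| < ε/3.
Choosing δ = ε/3 gives |(-3w - 12) − 3| = 3|w + 5| < ε whenever |w + 5| < δ.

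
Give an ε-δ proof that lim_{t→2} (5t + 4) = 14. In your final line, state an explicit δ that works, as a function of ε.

Fix ε > 0. We need δ > 0 so that 0 < |t − 2| < δ implies |(5t + 4) − 14| < ε.
Since (5t + 4) − 14 = 5(t − 2), we have |(5t + 4) − 14| = 5|t − 2|.
Thus it suffices that |t − 2| < ε/5.
Take δ = ε/5. If 0 < |t − 2| < δ then |(5t + 4) − 14| = 5|t − 2| < 5·(ε/5) = ε.

δ = ε/5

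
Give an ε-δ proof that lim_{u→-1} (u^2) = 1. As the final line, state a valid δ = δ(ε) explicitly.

Let ε > 0 be given. We seek δ > 0 with 0 < |u + 1| < δ ⇒ |u^2 − 1| < ε.
Factor: u^2 − 1 = (u + 1)(u - 1), so |u^2 − 1| = |u + 1|·|u - 1|.
Restrict δ ≤ 1. Then |u + 1| < 1 gives |u| < 2, so by the triangle inequality |u - 1| ≤ 2 + 1 = 3.
Hence |u^2 − 1| ≤ 3|u + 1|, which is < ε once |u + 1| < ε/3.
Take δ = min(1, ε/3). If 0 < |u + 1| < δ then both bounds hold and |u^2 − 1| ≤ 3|u + 1| < 3·(ε/3) = ε.

δ = min(1, ε/3)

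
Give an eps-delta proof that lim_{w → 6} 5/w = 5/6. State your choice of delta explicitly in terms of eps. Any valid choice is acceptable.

Let eps > 0. We seek delta > 0 such that 0 < |w − 6| < delta implies |5/w − (5/6)| < eps.
|5/w − (5/6)| = 5·|6 − w|/(6·|w|) = 5|w − 6|/(6|w|).
Require delta ≤ 3 so that |w| > 6 − 3 = 3, hence 6|w| > 18.
Then |5/w − (5/6)| < 5|w − 6|/18, which is < eps when |w − 6| < (18/5)eps.
Take delta = min(3, (18/5)eps). Then 0 < |w − 6| < delta gives both |w − 6| < 3 and |w − 6| < (18/5)eps, so |5/w − (5/6)| < eps.

delta = min(3, (18/5)eps)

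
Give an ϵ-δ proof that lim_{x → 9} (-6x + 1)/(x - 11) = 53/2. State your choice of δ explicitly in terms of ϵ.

Let ϵ > 0. We want δ > 0 with 0 < |x − 9| < δ ⇒ |(-6x + 1)/(x - 11) − (53/2)| < ϵ.
Combining over a common denominator, (-6x + 1)/(x - 11) − (53/2) = [(-6x + 1)·(-2) − (-53)·(x - 11)] / [(-2)·(x - 11)] = 65(x − 9) / ((-2)(x - 11)).
So |(-6x + 1)/(x - 11) − (53/2)| = 65|x − 9| / (2·|x − 11|).
Require δ ≤ 1, so |x − 11| ≥ |-2| − |x − 9| > 2 − 1 = 1.
Hence |(-6x + 1)/(x - 11) − (53/2)| < 65|x − 9|/(2·1) = (65/2)|x − 9|, which is < ϵ once |x − 9| < (2/65)ϵ.
Take δ = min(1, (2/65)ϵ). Then 0 < |x − 9| < δ forces both bounds, so |(-6x + 1)/(x - 11) − (53/2)| < ϵ.

δ = min(1, (2/65)ϵ)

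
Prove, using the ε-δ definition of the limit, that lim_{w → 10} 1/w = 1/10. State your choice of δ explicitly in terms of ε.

Let ε > 0. We seek δ > 0 such that 0 < |w − 10| < δ implies |1/w − (1/10)| < ε.
|1/w − (1/10)| = |10 − w|/(10·|w|) = |w − 10|/(10|w|).
Restrict δ ≤ 5. Then |w − 10| < 5 gives |w| > 5, so 10|w| > 50.
Then |1/w − (1/10)| < |w − 10|/50, which is < ε when |w − 10| < 50ε.
Take δ = min(5, 50ε). Then 0 < |w − 10| < δ gives both |w − 10| < 5 and |w − 10| < 50ε, so |1/w − (1/10)| < ε.

δ = min(5, 50ε)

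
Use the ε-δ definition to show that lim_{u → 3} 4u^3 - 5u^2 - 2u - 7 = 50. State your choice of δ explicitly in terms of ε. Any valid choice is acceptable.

δ = min(1, ε/111)

Suppose ε > 0. We want δ > 0 such that 0 < |u − 3| < δ implies |(4u^3 - 5u^2 - 2u - 7) − 50| < ε.
(4u^3 - 5u^2 - 2u - 7) − 50 = 4u^3 - 5u^2 - 2u - 57 = (u − 3)(4u^2 + 7u + 19).
So |(4u^3 - 5u^2 - 2u - 7) − 50| = |u − 3|·|4u^2 + 7u + 19|.
Assume first that |u − 3| < 1, so |u| < 4. Then |4u^2 + 7u + 19| ≤ 4·4^2 + 7·4 + 19 = 111.
Hence |(4u^3 - 5u^2 - 2u - 7) − 50| ≤ 111|u − 3| < ε provided |u − 3| < ε/111.
Take δ = min(1, ε/111). Then 0 < |u − 3| < δ gives both |u − 3| < 1 and |u − 3| < ε/111, so |(4u^3 - 5u^2 - 2u - 7) − 50| < ε.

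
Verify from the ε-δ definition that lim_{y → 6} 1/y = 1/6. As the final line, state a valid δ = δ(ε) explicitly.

Suppose ε > 0. We seek δ > 0 such that 0 < |y − 6| < δ implies |1/y − (1/6)| < ε.
|1/y − (1/6)| = |6 − y|/(6·|y|) = |y − 6|/(6|y|).
Require δ ≤ 3 so that |y| > 6 − 3 = 3, hence 6|y| > 18.
Then |1/y − (1/6)| < |y − 6|/18, which is < ε when |y − 6| < 18ε.
Take δ = min(3, 18ε). Then 0 < |y − 6| < δ gives both |y − 6| < 3 and |y − 6| < 18ε, so |1/y − (1/6)| < ε.

δ = min(3, 18ε)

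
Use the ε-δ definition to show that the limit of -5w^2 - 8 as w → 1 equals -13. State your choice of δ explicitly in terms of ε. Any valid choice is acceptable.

Suppose ε > 0. We want δ > 0 such that 0 < |w − 1| < δ implies |(-5w^2 - 8) + 13| < ε.
(-5w^2 - 8) + 13 = -5w^2 + 5 = (w − 1)(-5w - 5).
So |(-5w^2 - 8) + 13| = |w − 1|·|-5w - 5|.
Require δ ≤ 2. Then |w − 1| < 2 gives |w| < 3, and by the triangle inequality |-5w - 5| ≤ 5·3 + 5 = 20.
Hence |(-5w^2 - 8) + 13| ≤ 20|w − 1| < ε provided |w − 1| < ε/20.
Choosing δ = min(2, ε/20) ensures both conditions, hence |(-5w^2 - 8) + 13| < ε.

δ = min(2, ε/20)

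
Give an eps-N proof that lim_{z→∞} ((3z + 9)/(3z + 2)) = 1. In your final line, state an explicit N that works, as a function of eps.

Suppose eps > 0. We seek N > 0 such that z > N implies |(3z + 9)/(3z + 2) − 1| < eps.
(3z + 9)/(3z + 2) − 1 = (3(3z + 9) − 3(3z + 2)) / (3(3z + 2)) = 21/(3(3z + 2)).
For z > 0 we have 3z + 2 > 3z, so |(3z + 9)/(3z + 2) − 1| = 21/(3(3z + 2)) < 21/(3·3z) = (7/3)/z.
Thus |(3z + 9)/(3z + 2) − 1| < eps whenever z > (7/3)/eps.
Take N = (7/3)/eps. If z > N then |(3z + 9)/(3z + 2) − 1| < (7/3)/z < eps.

N = (7/3)/eps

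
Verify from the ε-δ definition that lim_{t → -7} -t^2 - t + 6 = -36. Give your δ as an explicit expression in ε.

δ = min(1, ε/14)

Suppose ε > 0. We want δ > 0 such that 0 < |t + 7| < δ implies |(-t^2 - t + 6) + 36| < ε.
(-t^2 - t + 6) + 36 = -t^2 - t + 42 = (t + 7)(-t + 6).
So |(-t^2 - t + 6) + 36| = |t + 7|·|-t + 6|.
Require δ ≤ 1. Then |t + 7| < 1 gives |t| < 8, and by the triangle inequality |-t + 6| ≤ 8 + 6 = 14.
Hence |(-t^2 - t + 6) + 36| ≤ 14|t + 7| < ε provided |t + 7| < ε/14.
Choosing δ = min(1, ε/14) ensures both conditions, hence |(-t^2 - t + 6) + 36| < ε.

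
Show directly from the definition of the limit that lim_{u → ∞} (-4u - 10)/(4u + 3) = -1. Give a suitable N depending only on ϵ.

N = (7/4)/ϵ

Fix ϵ > 0. We seek N > 0 such that u > N implies |(-4u - 10)/(4u + 3) + 1| < ϵ.
(-4u - 10)/(4u + 3) + 1 = (4(-4u - 10) − (-4)(4u + 3)) / (4(4u + 3)) = -28/(4(4u + 3)).
For u > 0 we have 4u + 3 > 4u, so |(-4u - 10)/(4u + 3) + 1| = 28/(4(4u + 3)) < 28/(4·4u) = (7/4)/u.
Thus |(-4u - 10)/(4u + 3) + 1| < ϵ whenever u > (7/4)/ϵ.
Take N = (7/4)/ϵ. If u > N then |(-4u - 10)/(4u + 3) + 1| < (7/4)/u < ϵ.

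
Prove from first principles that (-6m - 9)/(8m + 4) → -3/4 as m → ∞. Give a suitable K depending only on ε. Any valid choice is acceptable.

K = (3/4)/ε

Let ε > 0. For m ≥ 1, |(-6m - 9)/(8m + 4) + 3/4| = |-48|/(8(8m + 4)) = 48/(8(8m + 4)).
Since 8m + 4 ≥ 8m for m ≥ 1, this is ≤ 48/(8·8m) = (3/4)/m.
So |(-6m - 9)/(8m + 4) + 3/4| < ε whenever m > (3/4)/ε.
Take K = (3/4)/ε. If m > K then |(-6m - 9)/(8m + 4) + 3/4| ≤ (3/4)/m < ε.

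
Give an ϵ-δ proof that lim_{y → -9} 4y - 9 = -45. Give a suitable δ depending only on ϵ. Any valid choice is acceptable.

Fix ϵ > 0. We need δ > 0 so that 0 < |y + 9| < δ implies |(4y - 9) + 45| < ϵ.
|(4y - 9) + 45| = |4y + 36| = 4|y + 9|.
So 4|y + 9| < ϵ exactly when |y + 9| < ϵ/4.
Choosing δ = ϵ/4 gives |(4y - 9) + 45| = 4|y + 9| < ϵ whenever |y + 9| < δ.

δ = ϵ/4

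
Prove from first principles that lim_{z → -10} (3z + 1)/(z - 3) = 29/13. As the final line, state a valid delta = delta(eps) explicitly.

Suppose eps > 0. We want delta > 0 with 0 < |z + 10| < delta ⇒ |(3z + 1)/(z - 3) − (29/13)| < eps.
Combining over a common denominator, (3z + 1)/(z - 3) − (29/13) = [(3z + 1)·(-13) − (-29)·(z - 3)] / [(-13)·(z - 3)] = -10(z + 10) / ((-13)(z - 3)).
So |(3z + 1)/(z - 3) − (29/13)| = 10|z + 10| / (13·|z − 3|).
Restrict delta ≤ 13/2. Then |z + 10| < 13/2 gives |z − 3| = |(z + 10) + (-13)| ≥ 13 − 13/2 = 13/2.
Hence |(3z + 1)/(z - 3) − (29/13)| < 10|z + 10|/(13·(13/2)) = (20/169)|z + 10|, which is < eps once |z + 10| < (169/20)eps.
Take delta = min(13/2, (169/20)eps). Then 0 < |z + 10| < delta forces both bounds, so |(3z + 1)/(z - 3) − (29/13)| < eps.

delta = min(13/2, (169/20)eps)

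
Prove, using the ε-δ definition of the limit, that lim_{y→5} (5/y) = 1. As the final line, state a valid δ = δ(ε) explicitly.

δ = min(5/2, (5/2)ε)

Let ε > 0. We seek δ > 0 such that 0 < |y − 5| < δ implies |5/y − 1| < ε.
|5/y − 1| = 5·|5 − y|/(5·|y|) = 5|y − 5|/(5|y|).
Restrict δ ≤ 5/2. Then |y − 5| < 5/2 gives |y| > 5/2, so 5|y| > 25/2.
Then |5/y − 1| < 5|y − 5|/(25/2), which is < ε when |y − 5| < (5/2)ε.
Take δ = min(5/2, (5/2)ε). Then 0 < |y − 5| < δ gives both |y − 5| < 5/2 and |y − 5| < (5/2)ε, so |5/y − 1| < ε.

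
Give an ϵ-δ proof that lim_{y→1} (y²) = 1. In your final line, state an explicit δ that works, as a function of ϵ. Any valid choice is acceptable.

δ = min(2, ϵ/4)

Fix ϵ > 0. We seek δ > 0 with 0 < |y − 1| < δ ⇒ |y² − 1| < ϵ.
Factor: y² − 1 = (y − 1)(y + 1), so |y² − 1| = |y − 1|·|y + 1|.
Impose δ ≤ 2 so that |y| < 3; then |y + 1| ≤ 4.
Hence |y² − 1| ≤ 4|y − 1|, which is < ϵ once |y − 1| < ϵ/4.
Take δ = min(2, ϵ/4). If 0 < |y − 1| < δ then both bounds hold and |y² − 1| ≤ 4|y − 1| < 4·(ϵ/4) = ϵ.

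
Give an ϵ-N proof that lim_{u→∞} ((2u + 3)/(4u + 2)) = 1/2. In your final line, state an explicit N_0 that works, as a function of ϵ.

Fix ϵ > 0. We seek N_0 > 0 such that u > N_0 implies |(2u + 3)/(4u + 2) − (1/2)| < ϵ.
(2u + 3)/(4u + 2) − (1/2) = (4(2u + 3) − 2(4u + 2)) / (4(4u + 2)) = 8/(4(4u + 2)).
For u > 0 we have 4u + 2 > 4u, so |(2u + 3)/(4u + 2) − (1/2)| = 8/(4(4u + 2)) < 8/(4·4u) = (1/2)/u.
Thus |(2u + 3)/(4u + 2) − (1/2)| < ϵ whenever u > (1/2)/ϵ.
Take N_0 = (1/2)/ϵ. If u > N_0 then |(2u + 3)/(4u + 2) − (1/2)| < (1/2)/u < ϵ.

N_0 = (1/2)/ϵ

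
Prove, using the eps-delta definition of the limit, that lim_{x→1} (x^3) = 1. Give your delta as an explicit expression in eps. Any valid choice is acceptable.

Let eps > 0 be given. We seek delta > 0 with 0 < |x − 1| < delta ⇒ |x^3 − 1| < eps.
Factor: x^3 − 1 = (x − 1)(x^2 + x + 1), so |x^3 − 1| = |x − 1|·|x^2 + x + 1|.
Restrict delta ≤ 1. Then |x − 1| < 1 gives |x| < 2, so by the triangle inequality |x^2 + x + 1| ≤ 2^2 + 2 + 1 = 7.
Hence |x^3 − 1| ≤ 7|x − 1|, which is < eps once |x − 1| < eps/7.
Take delta = min(1, eps/7). If 0 < |x − 1| < delta then both bounds hold and |x^3 − 1| ≤ 7|x − 1| < 7·(eps/7) = eps.

delta = min(1, eps/7)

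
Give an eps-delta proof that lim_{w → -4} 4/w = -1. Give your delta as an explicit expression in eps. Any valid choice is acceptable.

delta = min(2, 2eps)

Fix eps > 0. We seek delta > 0 such that 0 < |w + 4| < delta implies |4/w + 1| < eps.
|4/w + 1| = 4·|-4 − w|/(4·|w|) = 4|w + 4|/(4|w|).
Restrict delta ≤ 2. Then |w + 4| < 2 gives |w| > 2, so 4|w| > 8.
Then |4/w + 1| < 4|w + 4|/8, which is < eps when |w + 4| < 2eps.
Take delta = min(2, 2eps). Then 0 < |w + 4| < delta gives both |w + 4| < 2 and |w + 4| < 2eps, so |4/w + 1| < eps.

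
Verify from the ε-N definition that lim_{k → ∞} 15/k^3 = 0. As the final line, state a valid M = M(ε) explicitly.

Let ε > 0. For k ≥ 1, |15/k^3 − 0| = 15/k^3.
15/k^3 < ε ⇔ k^3 > 15/ε ⇔ k > (15/ε)^{1/3}.
Take M = (15/ε)^{1/3}. Then k > M implies 15/k^3 < ε.

M = (15/ε)^{1/3}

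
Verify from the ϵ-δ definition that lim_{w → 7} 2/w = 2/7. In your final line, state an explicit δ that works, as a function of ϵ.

Let ϵ > 0 be given. We seek δ > 0 such that 0 < |w − 7| < δ implies |2/w − (2/7)| < ϵ.
|2/w − (2/7)| = 2·|7 − w|/(7·|w|) = 2|w − 7|/(7|w|).
Require δ ≤ 7/2 so that |w| > 7 − 7/2 = 7/2, hence 7|w| > 49/2.
Then |2/w − (2/7)| < 2|w − 7|/(49/2), which is < ϵ when |w − 7| < (49/4)ϵ.
Take δ = min(7/2, (49/4)ϵ). Then 0 < |w − 7| < δ gives both |w − 7| < 7/2 and |w − 7| < (49/4)ϵ, so |2/w − (2/7)| < ϵ.

δ = min(7/2, (49/4)ϵ)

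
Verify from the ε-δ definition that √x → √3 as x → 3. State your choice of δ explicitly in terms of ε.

Let ε > 0. We want δ > 0 such that 0 < |x − 3| < δ implies |√x − √3| < ε.
Rationalise: √x − √3 = (x − 3)/(√x + √3), so |√x − √3| = |x − 3|/(√x + √3).
Restrict δ ≤ 3 so that |x − 3| < 3 forces x > 0, and then √x + √3 > √3.
Hence |√x − √3| < |x − 3|/√3, which is < ε once |x − 3| < √3·ε.
Take δ = min(3, √3·ε). If 0 < |x − 3| < δ then x > 0 and |√x − √3| < |x − 3|/√3 < ε.

δ = min(3, √3·ε)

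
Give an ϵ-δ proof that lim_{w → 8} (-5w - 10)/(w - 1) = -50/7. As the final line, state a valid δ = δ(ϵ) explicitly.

Let ϵ > 0 be given. We want δ > 0 with 0 < |w − 8| < δ ⇒ |(-5w - 10)/(w - 1) + 50/7| < ϵ.
Combining over a common denominator, (-5w - 10)/(w - 1) + 50/7 = [(-5w - 10)·7 − (-50)·(w - 1)] / [7·(w - 1)] = 15(w − 8) / (7(w - 1)).
So |(-5w - 10)/(w - 1) + 50/7| = 15|w − 8| / (7·|w − 1|).
Restrict δ ≤ 7/2. Then |w − 8| < 7/2 gives |w − 1| = |(w − 8) + 7| ≥ 7 − 7/2 = 7/2.
Hence |(-5w - 10)/(w - 1) + 50/7| < 15|w − 8|/(7·(7/2)) = (30/49)|w − 8|, which is < ϵ once |w − 8| < (49/30)ϵ.
Take δ = min(7/2, (49/30)ϵ). Then 0 < |w − 8| < δ forces both bounds, so |(-5w - 10)/(w - 1) + 50/7| < ϵ.

δ = min(7/2, (49/30)ϵ)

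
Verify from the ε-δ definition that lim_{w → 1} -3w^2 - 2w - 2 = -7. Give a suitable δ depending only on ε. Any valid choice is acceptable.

Suppose ε > 0. We want δ > 0 such that 0 < |w − 1| < δ implies |(-3w^2 - 2w - 2) + 7| < ε.
(-3w^2 - 2w - 2) + 7 = -3w^2 - 2w + 5 = (w − 1)(-3w - 5).
So |(-3w^2 - 2w - 2) + 7| = |w − 1|·|-3w - 5|.
Require δ ≤ 2. Then |w − 1| < 2 gives |w| < 3, and by the triangle inequality |-3w - 5| ≤ 3·3 + 5 = 14.
Hence |(-3w^2 - 2w - 2) + 7| ≤ 14|w − 1| < ε provided |w − 1| < ε/14.
Take δ = min(2, ε/14). Then 0 < |w − 1| < δ gives both |w − 1| < 2 and |w − 1| < ε/14, so |(-3w^2 - 2w - 2) + 7| < ε.

δ = min(2, ε/14)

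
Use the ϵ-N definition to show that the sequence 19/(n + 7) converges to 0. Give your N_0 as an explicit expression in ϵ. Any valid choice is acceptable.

N_0 = 19/ϵ

Let ϵ > 0. For n ≥ 1, |19/(n + 7) − 0| = 19/(n + 7) ≤ 19/n.
We need 19/n < ϵ, i.e. n > 19/ϵ.
Take N_0 = 19/ϵ. If n > N_0 then |19/(n + 7)| ≤ 19/n < ϵ.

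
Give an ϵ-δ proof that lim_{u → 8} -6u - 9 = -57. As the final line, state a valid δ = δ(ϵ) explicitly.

δ = ϵ/6

Fix ϵ > 0. We need δ > 0 so that 0 < |u − 8| < δ implies |(-6u - 9) + 57| < ϵ.
|(-6u - 9) + 57| = |-6u + 48| = 6|u − 8|.
So 6|u − 8| < ϵ exactly when |u − 8| < ϵ/6.
Choosing δ = ϵ/6 gives |(-6u - 9) + 57| = 6|u − 8| < ϵ whenever |u − 8| < δ.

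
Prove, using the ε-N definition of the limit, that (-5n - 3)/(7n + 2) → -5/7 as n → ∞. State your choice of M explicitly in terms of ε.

M = (11/49)/ε

Suppose ε > 0. For n ≥ 1, |(-5n - 3)/(7n + 2) + 5/7| = |-11|/(7(7n + 2)) = 11/(7(7n + 2)).
Since 7n + 2 ≥ 7n for n ≥ 1, this is ≤ 11/(7·7n) = (11/49)/n.
So |(-5n - 3)/(7n + 2) + 5/7| < ε whenever n > (11/49)/ε.
Take M = (11/49)/ε. If n > M then |(-5n - 3)/(7n + 2) + 5/7| ≤ (11/49)/n < ε.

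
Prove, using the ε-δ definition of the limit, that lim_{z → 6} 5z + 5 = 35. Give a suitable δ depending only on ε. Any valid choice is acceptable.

Suppose ε > 0. We need δ > 0 so that 0 < |z − 6| < δ implies |(5z + 5) − 35| < ε.
|(5z + 5) − 35| = |5z - 30| = 5|z − 6|.
Thus it suffices that |z − 6| < ε/5.
Take δ = ε/5. If 0 < |z − 6| < δ then |(5z + 5) − 35| = 5|z − 6| < 5·(ε/5) = ε.

δ = ε/5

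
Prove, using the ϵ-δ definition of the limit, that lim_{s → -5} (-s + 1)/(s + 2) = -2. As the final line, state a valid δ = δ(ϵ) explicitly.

δ = min(3/2, (3/2)ϵ)

Let ϵ > 0 be given. We want δ > 0 with 0 < |s + 5| < δ ⇒ |(-s + 1)/(s + 2) + 2| < ϵ.
Combining over a common denominator, (-s + 1)/(s + 2) + 2 = [(-s + 1)·(-3) − 6·(s + 2)] / [(-3)·(s + 2)] = -3(s + 5) / ((-3)(s + 2)).
So |(-s + 1)/(s + 2) + 2| = 3|s + 5| / (3·|s + 2|).
Restrict δ ≤ 3/2. Then |s + 5| < 3/2 gives |s + 2| = |(s + 5) + (-3)| ≥ 3 − 3/2 = 3/2.
Hence |(-s + 1)/(s + 2) + 2| < 3|s + 5|/(3·(3/2)) = (2/3)|s + 5|, which is < ϵ once |s + 5| < (3/2)ϵ.
Take δ = min(3/2, (3/2)ϵ). Then 0 < |s + 5| < δ forces both bounds, so |(-s + 1)/(s + 2) + 2| < ϵ.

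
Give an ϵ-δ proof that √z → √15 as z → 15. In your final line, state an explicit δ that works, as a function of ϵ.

δ = min(15, √15·ϵ)

Suppose ϵ > 0. We want δ > 0 such that 0 < |z − 15| < δ implies |√z − √15| < ϵ.
Rationalise: √z − √15 = (z − 15)/(√z + √15), so |√z − √15| = |z − 15|/(√z + √15).
Restrict δ ≤ 15 so that |z − 15| < 15 forces z > 0, and then √z + √15 > √15.
Hence |√z − √15| < |z − 15|/√15, which is < ϵ once |z − 15| < √15·ϵ.
Take δ = min(15, √15·ϵ). If 0 < |z − 15| < δ then z > 0 and |√z − √15| < |z − 15|/√15 < ϵ.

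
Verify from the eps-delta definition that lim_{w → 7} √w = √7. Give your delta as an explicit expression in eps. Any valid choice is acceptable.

delta = min(7, √7·eps)

Let eps > 0. We want delta > 0 such that 0 < |w − 7| < delta implies |√w − √7| < eps.
Multiplying by the conjugate, |√w − √7| = |w − 7|/(√w + √7).
Restrict delta ≤ 7 so that |w − 7| < 7 forces w > 0, and then √w + √7 > √7.
Hence |√w − √7| < |w − 7|/√7, which is < eps once |w − 7| < √7·eps.
Take delta = min(7, √7·eps). If 0 < |w − 7| < delta then w > 0 and |√w − √7| < |w − 7|/√7 < eps.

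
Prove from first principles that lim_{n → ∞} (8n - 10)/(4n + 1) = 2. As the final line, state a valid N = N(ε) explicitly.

Suppose ε > 0. For n ≥ 1, |(8n - 10)/(4n + 1) − 2| = |-48|/(4(4n + 1)) = 48/(4(4n + 1)).
Since 4n + 1 ≥ 4n for n ≥ 1, this is ≤ 48/(4·4n) = 3/n.
So |(8n - 10)/(4n + 1) − 2| < ε whenever n > 3/ε.
Take N = 3/ε. If n > N then |(8n - 10)/(4n + 1) − 2| ≤ 3/n < ε.

N = 3/ε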